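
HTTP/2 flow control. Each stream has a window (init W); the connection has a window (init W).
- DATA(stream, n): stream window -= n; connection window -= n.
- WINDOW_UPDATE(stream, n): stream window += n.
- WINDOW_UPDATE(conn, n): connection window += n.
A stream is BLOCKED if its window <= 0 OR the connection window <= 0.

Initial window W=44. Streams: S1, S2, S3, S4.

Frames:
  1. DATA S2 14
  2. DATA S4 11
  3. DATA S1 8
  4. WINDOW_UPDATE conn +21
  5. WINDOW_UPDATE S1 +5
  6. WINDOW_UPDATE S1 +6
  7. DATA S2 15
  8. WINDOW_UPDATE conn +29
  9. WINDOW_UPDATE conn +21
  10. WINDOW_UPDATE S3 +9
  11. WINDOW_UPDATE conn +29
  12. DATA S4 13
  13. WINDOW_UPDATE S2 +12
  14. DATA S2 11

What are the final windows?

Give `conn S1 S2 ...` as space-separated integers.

Answer: 72 47 16 53 20

Derivation:
Op 1: conn=30 S1=44 S2=30 S3=44 S4=44 blocked=[]
Op 2: conn=19 S1=44 S2=30 S3=44 S4=33 blocked=[]
Op 3: conn=11 S1=36 S2=30 S3=44 S4=33 blocked=[]
Op 4: conn=32 S1=36 S2=30 S3=44 S4=33 blocked=[]
Op 5: conn=32 S1=41 S2=30 S3=44 S4=33 blocked=[]
Op 6: conn=32 S1=47 S2=30 S3=44 S4=33 blocked=[]
Op 7: conn=17 S1=47 S2=15 S3=44 S4=33 blocked=[]
Op 8: conn=46 S1=47 S2=15 S3=44 S4=33 blocked=[]
Op 9: conn=67 S1=47 S2=15 S3=44 S4=33 blocked=[]
Op 10: conn=67 S1=47 S2=15 S3=53 S4=33 blocked=[]
Op 11: conn=96 S1=47 S2=15 S3=53 S4=33 blocked=[]
Op 12: conn=83 S1=47 S2=15 S3=53 S4=20 blocked=[]
Op 13: conn=83 S1=47 S2=27 S3=53 S4=20 blocked=[]
Op 14: conn=72 S1=47 S2=16 S3=53 S4=20 blocked=[]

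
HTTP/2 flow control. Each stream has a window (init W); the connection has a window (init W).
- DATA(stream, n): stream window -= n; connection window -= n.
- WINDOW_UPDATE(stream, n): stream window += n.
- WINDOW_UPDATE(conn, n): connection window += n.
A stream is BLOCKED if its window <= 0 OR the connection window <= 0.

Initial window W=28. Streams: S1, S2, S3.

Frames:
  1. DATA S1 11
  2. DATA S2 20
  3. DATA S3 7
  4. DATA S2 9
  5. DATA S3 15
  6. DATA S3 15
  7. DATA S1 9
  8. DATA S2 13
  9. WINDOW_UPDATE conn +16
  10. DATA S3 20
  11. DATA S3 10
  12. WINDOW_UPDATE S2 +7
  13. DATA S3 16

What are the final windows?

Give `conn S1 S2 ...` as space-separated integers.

Answer: -101 8 -7 -55

Derivation:
Op 1: conn=17 S1=17 S2=28 S3=28 blocked=[]
Op 2: conn=-3 S1=17 S2=8 S3=28 blocked=[1, 2, 3]
Op 3: conn=-10 S1=17 S2=8 S3=21 blocked=[1, 2, 3]
Op 4: conn=-19 S1=17 S2=-1 S3=21 blocked=[1, 2, 3]
Op 5: conn=-34 S1=17 S2=-1 S3=6 blocked=[1, 2, 3]
Op 6: conn=-49 S1=17 S2=-1 S3=-9 blocked=[1, 2, 3]
Op 7: conn=-58 S1=8 S2=-1 S3=-9 blocked=[1, 2, 3]
Op 8: conn=-71 S1=8 S2=-14 S3=-9 blocked=[1, 2, 3]
Op 9: conn=-55 S1=8 S2=-14 S3=-9 blocked=[1, 2, 3]
Op 10: conn=-75 S1=8 S2=-14 S3=-29 blocked=[1, 2, 3]
Op 11: conn=-85 S1=8 S2=-14 S3=-39 blocked=[1, 2, 3]
Op 12: conn=-85 S1=8 S2=-7 S3=-39 blocked=[1, 2, 3]
Op 13: conn=-101 S1=8 S2=-7 S3=-55 blocked=[1, 2, 3]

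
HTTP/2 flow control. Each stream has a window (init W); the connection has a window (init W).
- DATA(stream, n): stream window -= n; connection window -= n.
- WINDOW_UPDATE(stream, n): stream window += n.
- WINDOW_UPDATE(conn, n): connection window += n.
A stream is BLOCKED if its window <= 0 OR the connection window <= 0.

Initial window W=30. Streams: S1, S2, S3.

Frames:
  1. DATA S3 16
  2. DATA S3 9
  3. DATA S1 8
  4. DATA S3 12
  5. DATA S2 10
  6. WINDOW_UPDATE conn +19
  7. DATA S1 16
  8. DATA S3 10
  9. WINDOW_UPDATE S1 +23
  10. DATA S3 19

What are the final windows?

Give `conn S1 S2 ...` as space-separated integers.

Answer: -51 29 20 -36

Derivation:
Op 1: conn=14 S1=30 S2=30 S3=14 blocked=[]
Op 2: conn=5 S1=30 S2=30 S3=5 blocked=[]
Op 3: conn=-3 S1=22 S2=30 S3=5 blocked=[1, 2, 3]
Op 4: conn=-15 S1=22 S2=30 S3=-7 blocked=[1, 2, 3]
Op 5: conn=-25 S1=22 S2=20 S3=-7 blocked=[1, 2, 3]
Op 6: conn=-6 S1=22 S2=20 S3=-7 blocked=[1, 2, 3]
Op 7: conn=-22 S1=6 S2=20 S3=-7 blocked=[1, 2, 3]
Op 8: conn=-32 S1=6 S2=20 S3=-17 blocked=[1, 2, 3]
Op 9: conn=-32 S1=29 S2=20 S3=-17 blocked=[1, 2, 3]
Op 10: conn=-51 S1=29 S2=20 S3=-36 blocked=[1, 2, 3]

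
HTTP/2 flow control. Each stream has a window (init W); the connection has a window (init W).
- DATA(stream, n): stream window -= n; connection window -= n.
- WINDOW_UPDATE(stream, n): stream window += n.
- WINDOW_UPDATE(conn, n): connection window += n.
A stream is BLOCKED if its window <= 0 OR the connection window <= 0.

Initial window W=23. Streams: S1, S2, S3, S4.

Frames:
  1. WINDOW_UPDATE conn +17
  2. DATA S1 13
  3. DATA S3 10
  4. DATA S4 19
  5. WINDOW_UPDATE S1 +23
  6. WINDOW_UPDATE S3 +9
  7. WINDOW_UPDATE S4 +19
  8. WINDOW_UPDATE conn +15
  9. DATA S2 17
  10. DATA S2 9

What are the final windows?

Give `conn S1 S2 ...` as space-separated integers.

Op 1: conn=40 S1=23 S2=23 S3=23 S4=23 blocked=[]
Op 2: conn=27 S1=10 S2=23 S3=23 S4=23 blocked=[]
Op 3: conn=17 S1=10 S2=23 S3=13 S4=23 blocked=[]
Op 4: conn=-2 S1=10 S2=23 S3=13 S4=4 blocked=[1, 2, 3, 4]
Op 5: conn=-2 S1=33 S2=23 S3=13 S4=4 blocked=[1, 2, 3, 4]
Op 6: conn=-2 S1=33 S2=23 S3=22 S4=4 blocked=[1, 2, 3, 4]
Op 7: conn=-2 S1=33 S2=23 S3=22 S4=23 blocked=[1, 2, 3, 4]
Op 8: conn=13 S1=33 S2=23 S3=22 S4=23 blocked=[]
Op 9: conn=-4 S1=33 S2=6 S3=22 S4=23 blocked=[1, 2, 3, 4]
Op 10: conn=-13 S1=33 S2=-3 S3=22 S4=23 blocked=[1, 2, 3, 4]

Answer: -13 33 -3 22 23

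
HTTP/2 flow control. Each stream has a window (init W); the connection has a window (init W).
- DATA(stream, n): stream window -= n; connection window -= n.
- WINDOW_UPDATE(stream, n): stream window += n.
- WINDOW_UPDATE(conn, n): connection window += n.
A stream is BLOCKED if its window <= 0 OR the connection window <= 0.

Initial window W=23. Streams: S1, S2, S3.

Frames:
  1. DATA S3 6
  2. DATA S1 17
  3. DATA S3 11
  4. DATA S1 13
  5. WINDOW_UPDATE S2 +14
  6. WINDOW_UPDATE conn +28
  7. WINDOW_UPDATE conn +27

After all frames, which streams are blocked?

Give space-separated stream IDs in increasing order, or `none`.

Answer: S1

Derivation:
Op 1: conn=17 S1=23 S2=23 S3=17 blocked=[]
Op 2: conn=0 S1=6 S2=23 S3=17 blocked=[1, 2, 3]
Op 3: conn=-11 S1=6 S2=23 S3=6 blocked=[1, 2, 3]
Op 4: conn=-24 S1=-7 S2=23 S3=6 blocked=[1, 2, 3]
Op 5: conn=-24 S1=-7 S2=37 S3=6 blocked=[1, 2, 3]
Op 6: conn=4 S1=-7 S2=37 S3=6 blocked=[1]
Op 7: conn=31 S1=-7 S2=37 S3=6 blocked=[1]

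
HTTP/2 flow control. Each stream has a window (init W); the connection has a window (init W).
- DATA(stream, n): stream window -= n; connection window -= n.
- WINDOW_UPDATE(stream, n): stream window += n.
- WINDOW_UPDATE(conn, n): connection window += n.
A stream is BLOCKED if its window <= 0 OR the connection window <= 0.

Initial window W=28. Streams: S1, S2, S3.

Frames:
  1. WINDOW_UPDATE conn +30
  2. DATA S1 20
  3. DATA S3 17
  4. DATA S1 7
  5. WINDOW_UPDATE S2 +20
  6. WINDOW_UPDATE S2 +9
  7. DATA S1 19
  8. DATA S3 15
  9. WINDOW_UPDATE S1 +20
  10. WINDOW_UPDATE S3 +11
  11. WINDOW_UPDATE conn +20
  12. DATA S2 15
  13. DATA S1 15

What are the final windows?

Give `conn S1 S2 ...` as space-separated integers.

Answer: -30 -13 42 7

Derivation:
Op 1: conn=58 S1=28 S2=28 S3=28 blocked=[]
Op 2: conn=38 S1=8 S2=28 S3=28 blocked=[]
Op 3: conn=21 S1=8 S2=28 S3=11 blocked=[]
Op 4: conn=14 S1=1 S2=28 S3=11 blocked=[]
Op 5: conn=14 S1=1 S2=48 S3=11 blocked=[]
Op 6: conn=14 S1=1 S2=57 S3=11 blocked=[]
Op 7: conn=-5 S1=-18 S2=57 S3=11 blocked=[1, 2, 3]
Op 8: conn=-20 S1=-18 S2=57 S3=-4 blocked=[1, 2, 3]
Op 9: conn=-20 S1=2 S2=57 S3=-4 blocked=[1, 2, 3]
Op 10: conn=-20 S1=2 S2=57 S3=7 blocked=[1, 2, 3]
Op 11: conn=0 S1=2 S2=57 S3=7 blocked=[1, 2, 3]
Op 12: conn=-15 S1=2 S2=42 S3=7 blocked=[1, 2, 3]
Op 13: conn=-30 S1=-13 S2=42 S3=7 blocked=[1, 2, 3]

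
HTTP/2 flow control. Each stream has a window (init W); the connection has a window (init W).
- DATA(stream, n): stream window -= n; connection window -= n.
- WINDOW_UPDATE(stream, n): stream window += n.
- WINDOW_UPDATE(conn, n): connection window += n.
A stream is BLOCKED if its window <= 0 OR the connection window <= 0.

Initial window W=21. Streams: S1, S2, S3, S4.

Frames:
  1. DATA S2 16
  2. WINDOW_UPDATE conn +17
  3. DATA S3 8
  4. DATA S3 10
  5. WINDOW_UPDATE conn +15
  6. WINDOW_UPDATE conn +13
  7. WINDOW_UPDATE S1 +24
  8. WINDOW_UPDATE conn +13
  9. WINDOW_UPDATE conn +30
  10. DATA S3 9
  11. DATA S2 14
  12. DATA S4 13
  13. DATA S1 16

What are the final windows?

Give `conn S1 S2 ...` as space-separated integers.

Answer: 23 29 -9 -6 8

Derivation:
Op 1: conn=5 S1=21 S2=5 S3=21 S4=21 blocked=[]
Op 2: conn=22 S1=21 S2=5 S3=21 S4=21 blocked=[]
Op 3: conn=14 S1=21 S2=5 S3=13 S4=21 blocked=[]
Op 4: conn=4 S1=21 S2=5 S3=3 S4=21 blocked=[]
Op 5: conn=19 S1=21 S2=5 S3=3 S4=21 blocked=[]
Op 6: conn=32 S1=21 S2=5 S3=3 S4=21 blocked=[]
Op 7: conn=32 S1=45 S2=5 S3=3 S4=21 blocked=[]
Op 8: conn=45 S1=45 S2=5 S3=3 S4=21 blocked=[]
Op 9: conn=75 S1=45 S2=5 S3=3 S4=21 blocked=[]
Op 10: conn=66 S1=45 S2=5 S3=-6 S4=21 blocked=[3]
Op 11: conn=52 S1=45 S2=-9 S3=-6 S4=21 blocked=[2, 3]
Op 12: conn=39 S1=45 S2=-9 S3=-6 S4=8 blocked=[2, 3]
Op 13: conn=23 S1=29 S2=-9 S3=-6 S4=8 blocked=[2, 3]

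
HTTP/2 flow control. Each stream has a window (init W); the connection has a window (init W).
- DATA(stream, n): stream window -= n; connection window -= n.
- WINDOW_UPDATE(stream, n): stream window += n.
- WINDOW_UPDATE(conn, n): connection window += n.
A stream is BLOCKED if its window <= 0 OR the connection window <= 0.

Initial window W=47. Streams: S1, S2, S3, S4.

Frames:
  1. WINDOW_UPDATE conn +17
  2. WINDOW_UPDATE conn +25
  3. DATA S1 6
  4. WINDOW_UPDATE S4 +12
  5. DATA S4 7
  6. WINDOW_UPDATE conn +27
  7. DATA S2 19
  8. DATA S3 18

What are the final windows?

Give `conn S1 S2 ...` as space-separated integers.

Op 1: conn=64 S1=47 S2=47 S3=47 S4=47 blocked=[]
Op 2: conn=89 S1=47 S2=47 S3=47 S4=47 blocked=[]
Op 3: conn=83 S1=41 S2=47 S3=47 S4=47 blocked=[]
Op 4: conn=83 S1=41 S2=47 S3=47 S4=59 blocked=[]
Op 5: conn=76 S1=41 S2=47 S3=47 S4=52 blocked=[]
Op 6: conn=103 S1=41 S2=47 S3=47 S4=52 blocked=[]
Op 7: conn=84 S1=41 S2=28 S3=47 S4=52 blocked=[]
Op 8: conn=66 S1=41 S2=28 S3=29 S4=52 blocked=[]

Answer: 66 41 28 29 52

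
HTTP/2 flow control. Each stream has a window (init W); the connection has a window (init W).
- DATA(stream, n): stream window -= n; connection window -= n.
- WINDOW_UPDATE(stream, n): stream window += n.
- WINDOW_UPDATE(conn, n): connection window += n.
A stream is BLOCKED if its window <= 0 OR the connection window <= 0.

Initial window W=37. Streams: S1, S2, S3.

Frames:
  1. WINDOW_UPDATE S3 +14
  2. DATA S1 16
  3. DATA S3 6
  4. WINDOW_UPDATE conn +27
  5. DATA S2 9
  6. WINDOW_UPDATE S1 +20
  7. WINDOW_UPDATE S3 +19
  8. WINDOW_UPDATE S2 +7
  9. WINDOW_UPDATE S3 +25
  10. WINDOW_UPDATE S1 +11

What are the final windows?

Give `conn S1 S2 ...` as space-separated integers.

Answer: 33 52 35 89

Derivation:
Op 1: conn=37 S1=37 S2=37 S3=51 blocked=[]
Op 2: conn=21 S1=21 S2=37 S3=51 blocked=[]
Op 3: conn=15 S1=21 S2=37 S3=45 blocked=[]
Op 4: conn=42 S1=21 S2=37 S3=45 blocked=[]
Op 5: conn=33 S1=21 S2=28 S3=45 blocked=[]
Op 6: conn=33 S1=41 S2=28 S3=45 blocked=[]
Op 7: conn=33 S1=41 S2=28 S3=64 blocked=[]
Op 8: conn=33 S1=41 S2=35 S3=64 blocked=[]
Op 9: conn=33 S1=41 S2=35 S3=89 blocked=[]
Op 10: conn=33 S1=52 S2=35 S3=89 blocked=[]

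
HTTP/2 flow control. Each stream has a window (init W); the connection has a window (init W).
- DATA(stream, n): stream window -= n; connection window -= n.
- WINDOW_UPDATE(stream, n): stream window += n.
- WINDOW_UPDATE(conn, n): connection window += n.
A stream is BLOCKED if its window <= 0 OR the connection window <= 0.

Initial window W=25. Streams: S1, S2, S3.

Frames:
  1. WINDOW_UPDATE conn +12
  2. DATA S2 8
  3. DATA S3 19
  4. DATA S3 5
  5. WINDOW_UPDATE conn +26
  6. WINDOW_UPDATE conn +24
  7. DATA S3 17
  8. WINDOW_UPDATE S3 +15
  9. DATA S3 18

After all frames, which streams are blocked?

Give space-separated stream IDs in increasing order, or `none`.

Op 1: conn=37 S1=25 S2=25 S3=25 blocked=[]
Op 2: conn=29 S1=25 S2=17 S3=25 blocked=[]
Op 3: conn=10 S1=25 S2=17 S3=6 blocked=[]
Op 4: conn=5 S1=25 S2=17 S3=1 blocked=[]
Op 5: conn=31 S1=25 S2=17 S3=1 blocked=[]
Op 6: conn=55 S1=25 S2=17 S3=1 blocked=[]
Op 7: conn=38 S1=25 S2=17 S3=-16 blocked=[3]
Op 8: conn=38 S1=25 S2=17 S3=-1 blocked=[3]
Op 9: conn=20 S1=25 S2=17 S3=-19 blocked=[3]

Answer: S3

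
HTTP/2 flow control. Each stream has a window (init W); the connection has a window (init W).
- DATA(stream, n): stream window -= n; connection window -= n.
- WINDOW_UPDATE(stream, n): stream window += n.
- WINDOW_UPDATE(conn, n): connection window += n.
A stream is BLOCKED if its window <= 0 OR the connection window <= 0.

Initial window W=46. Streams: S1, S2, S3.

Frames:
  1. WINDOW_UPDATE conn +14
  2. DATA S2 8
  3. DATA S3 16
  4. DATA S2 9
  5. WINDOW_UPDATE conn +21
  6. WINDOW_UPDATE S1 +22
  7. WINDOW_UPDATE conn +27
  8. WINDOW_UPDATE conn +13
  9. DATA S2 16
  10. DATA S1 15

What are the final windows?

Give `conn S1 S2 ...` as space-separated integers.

Answer: 57 53 13 30

Derivation:
Op 1: conn=60 S1=46 S2=46 S3=46 blocked=[]
Op 2: conn=52 S1=46 S2=38 S3=46 blocked=[]
Op 3: conn=36 S1=46 S2=38 S3=30 blocked=[]
Op 4: conn=27 S1=46 S2=29 S3=30 blocked=[]
Op 5: conn=48 S1=46 S2=29 S3=30 blocked=[]
Op 6: conn=48 S1=68 S2=29 S3=30 blocked=[]
Op 7: conn=75 S1=68 S2=29 S3=30 blocked=[]
Op 8: conn=88 S1=68 S2=29 S3=30 blocked=[]
Op 9: conn=72 S1=68 S2=13 S3=30 blocked=[]
Op 10: conn=57 S1=53 S2=13 S3=30 blocked=[]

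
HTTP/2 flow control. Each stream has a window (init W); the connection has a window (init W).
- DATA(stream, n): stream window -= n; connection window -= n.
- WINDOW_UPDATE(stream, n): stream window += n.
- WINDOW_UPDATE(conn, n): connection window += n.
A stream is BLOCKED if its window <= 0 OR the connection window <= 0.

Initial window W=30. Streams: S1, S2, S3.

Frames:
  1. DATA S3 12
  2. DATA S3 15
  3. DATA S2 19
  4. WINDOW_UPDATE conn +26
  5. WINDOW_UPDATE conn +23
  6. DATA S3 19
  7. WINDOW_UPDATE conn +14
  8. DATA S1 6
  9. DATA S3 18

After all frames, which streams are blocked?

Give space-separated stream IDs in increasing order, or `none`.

Answer: S3

Derivation:
Op 1: conn=18 S1=30 S2=30 S3=18 blocked=[]
Op 2: conn=3 S1=30 S2=30 S3=3 blocked=[]
Op 3: conn=-16 S1=30 S2=11 S3=3 blocked=[1, 2, 3]
Op 4: conn=10 S1=30 S2=11 S3=3 blocked=[]
Op 5: conn=33 S1=30 S2=11 S3=3 blocked=[]
Op 6: conn=14 S1=30 S2=11 S3=-16 blocked=[3]
Op 7: conn=28 S1=30 S2=11 S3=-16 blocked=[3]
Op 8: conn=22 S1=24 S2=11 S3=-16 blocked=[3]
Op 9: conn=4 S1=24 S2=11 S3=-34 blocked=[3]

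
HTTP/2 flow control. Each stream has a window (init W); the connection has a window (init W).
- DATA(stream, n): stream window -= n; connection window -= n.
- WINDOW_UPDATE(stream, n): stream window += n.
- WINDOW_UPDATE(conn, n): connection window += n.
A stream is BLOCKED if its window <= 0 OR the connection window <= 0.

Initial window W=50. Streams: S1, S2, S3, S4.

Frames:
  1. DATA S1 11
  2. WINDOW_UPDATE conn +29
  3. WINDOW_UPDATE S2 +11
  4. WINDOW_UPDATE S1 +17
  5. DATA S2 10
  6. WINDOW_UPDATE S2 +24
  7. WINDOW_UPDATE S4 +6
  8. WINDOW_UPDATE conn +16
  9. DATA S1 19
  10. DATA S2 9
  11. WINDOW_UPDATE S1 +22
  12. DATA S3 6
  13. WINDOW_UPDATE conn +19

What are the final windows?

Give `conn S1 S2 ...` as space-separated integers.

Op 1: conn=39 S1=39 S2=50 S3=50 S4=50 blocked=[]
Op 2: conn=68 S1=39 S2=50 S3=50 S4=50 blocked=[]
Op 3: conn=68 S1=39 S2=61 S3=50 S4=50 blocked=[]
Op 4: conn=68 S1=56 S2=61 S3=50 S4=50 blocked=[]
Op 5: conn=58 S1=56 S2=51 S3=50 S4=50 blocked=[]
Op 6: conn=58 S1=56 S2=75 S3=50 S4=50 blocked=[]
Op 7: conn=58 S1=56 S2=75 S3=50 S4=56 blocked=[]
Op 8: conn=74 S1=56 S2=75 S3=50 S4=56 blocked=[]
Op 9: conn=55 S1=37 S2=75 S3=50 S4=56 blocked=[]
Op 10: conn=46 S1=37 S2=66 S3=50 S4=56 blocked=[]
Op 11: conn=46 S1=59 S2=66 S3=50 S4=56 blocked=[]
Op 12: conn=40 S1=59 S2=66 S3=44 S4=56 blocked=[]
Op 13: conn=59 S1=59 S2=66 S3=44 S4=56 blocked=[]

Answer: 59 59 66 44 56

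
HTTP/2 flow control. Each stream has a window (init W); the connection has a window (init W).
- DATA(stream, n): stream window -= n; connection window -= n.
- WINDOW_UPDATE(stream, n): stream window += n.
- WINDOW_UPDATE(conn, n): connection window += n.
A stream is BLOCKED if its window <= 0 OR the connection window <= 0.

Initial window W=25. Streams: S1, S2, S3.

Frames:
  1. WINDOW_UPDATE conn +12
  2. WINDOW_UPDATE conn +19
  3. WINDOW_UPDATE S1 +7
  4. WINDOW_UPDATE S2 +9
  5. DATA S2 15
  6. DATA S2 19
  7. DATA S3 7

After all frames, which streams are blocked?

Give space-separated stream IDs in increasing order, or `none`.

Answer: S2

Derivation:
Op 1: conn=37 S1=25 S2=25 S3=25 blocked=[]
Op 2: conn=56 S1=25 S2=25 S3=25 blocked=[]
Op 3: conn=56 S1=32 S2=25 S3=25 blocked=[]
Op 4: conn=56 S1=32 S2=34 S3=25 blocked=[]
Op 5: conn=41 S1=32 S2=19 S3=25 blocked=[]
Op 6: conn=22 S1=32 S2=0 S3=25 blocked=[2]
Op 7: conn=15 S1=32 S2=0 S3=18 blocked=[2]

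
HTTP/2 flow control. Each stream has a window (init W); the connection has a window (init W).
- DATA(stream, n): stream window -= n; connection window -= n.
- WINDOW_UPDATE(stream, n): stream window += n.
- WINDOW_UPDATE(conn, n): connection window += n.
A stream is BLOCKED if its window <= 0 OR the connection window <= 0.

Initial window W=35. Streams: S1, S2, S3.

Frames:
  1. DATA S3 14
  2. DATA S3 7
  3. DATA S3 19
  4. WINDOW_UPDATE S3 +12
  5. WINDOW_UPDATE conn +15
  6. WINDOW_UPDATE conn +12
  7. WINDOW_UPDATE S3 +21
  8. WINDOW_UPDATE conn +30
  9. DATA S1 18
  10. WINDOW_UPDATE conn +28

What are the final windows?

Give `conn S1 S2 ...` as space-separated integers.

Op 1: conn=21 S1=35 S2=35 S3=21 blocked=[]
Op 2: conn=14 S1=35 S2=35 S3=14 blocked=[]
Op 3: conn=-5 S1=35 S2=35 S3=-5 blocked=[1, 2, 3]
Op 4: conn=-5 S1=35 S2=35 S3=7 blocked=[1, 2, 3]
Op 5: conn=10 S1=35 S2=35 S3=7 blocked=[]
Op 6: conn=22 S1=35 S2=35 S3=7 blocked=[]
Op 7: conn=22 S1=35 S2=35 S3=28 blocked=[]
Op 8: conn=52 S1=35 S2=35 S3=28 blocked=[]
Op 9: conn=34 S1=17 S2=35 S3=28 blocked=[]
Op 10: conn=62 S1=17 S2=35 S3=28 blocked=[]

Answer: 62 17 35 28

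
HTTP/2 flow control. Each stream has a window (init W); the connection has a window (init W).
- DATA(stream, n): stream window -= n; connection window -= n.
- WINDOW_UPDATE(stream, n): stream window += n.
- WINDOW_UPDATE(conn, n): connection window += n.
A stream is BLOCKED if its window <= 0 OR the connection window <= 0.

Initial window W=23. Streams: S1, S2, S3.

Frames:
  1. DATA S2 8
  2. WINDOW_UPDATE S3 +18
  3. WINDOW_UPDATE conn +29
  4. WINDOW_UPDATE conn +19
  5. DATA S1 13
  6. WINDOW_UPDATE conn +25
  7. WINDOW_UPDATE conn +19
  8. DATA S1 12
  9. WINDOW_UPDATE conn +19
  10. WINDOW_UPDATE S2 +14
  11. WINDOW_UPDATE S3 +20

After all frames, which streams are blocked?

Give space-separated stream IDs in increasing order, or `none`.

Op 1: conn=15 S1=23 S2=15 S3=23 blocked=[]
Op 2: conn=15 S1=23 S2=15 S3=41 blocked=[]
Op 3: conn=44 S1=23 S2=15 S3=41 blocked=[]
Op 4: conn=63 S1=23 S2=15 S3=41 blocked=[]
Op 5: conn=50 S1=10 S2=15 S3=41 blocked=[]
Op 6: conn=75 S1=10 S2=15 S3=41 blocked=[]
Op 7: conn=94 S1=10 S2=15 S3=41 blocked=[]
Op 8: conn=82 S1=-2 S2=15 S3=41 blocked=[1]
Op 9: conn=101 S1=-2 S2=15 S3=41 blocked=[1]
Op 10: conn=101 S1=-2 S2=29 S3=41 blocked=[1]
Op 11: conn=101 S1=-2 S2=29 S3=61 blocked=[1]

Answer: S1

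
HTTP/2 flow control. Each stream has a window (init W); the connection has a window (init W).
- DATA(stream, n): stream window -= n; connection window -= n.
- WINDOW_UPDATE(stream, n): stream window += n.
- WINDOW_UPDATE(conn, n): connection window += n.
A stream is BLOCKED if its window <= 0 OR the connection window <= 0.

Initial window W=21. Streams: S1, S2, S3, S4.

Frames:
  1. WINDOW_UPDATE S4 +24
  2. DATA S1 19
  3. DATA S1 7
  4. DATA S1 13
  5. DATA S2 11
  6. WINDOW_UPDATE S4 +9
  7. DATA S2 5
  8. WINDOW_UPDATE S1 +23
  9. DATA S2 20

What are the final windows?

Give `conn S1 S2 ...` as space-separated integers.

Op 1: conn=21 S1=21 S2=21 S3=21 S4=45 blocked=[]
Op 2: conn=2 S1=2 S2=21 S3=21 S4=45 blocked=[]
Op 3: conn=-5 S1=-5 S2=21 S3=21 S4=45 blocked=[1, 2, 3, 4]
Op 4: conn=-18 S1=-18 S2=21 S3=21 S4=45 blocked=[1, 2, 3, 4]
Op 5: conn=-29 S1=-18 S2=10 S3=21 S4=45 blocked=[1, 2, 3, 4]
Op 6: conn=-29 S1=-18 S2=10 S3=21 S4=54 blocked=[1, 2, 3, 4]
Op 7: conn=-34 S1=-18 S2=5 S3=21 S4=54 blocked=[1, 2, 3, 4]
Op 8: conn=-34 S1=5 S2=5 S3=21 S4=54 blocked=[1, 2, 3, 4]
Op 9: conn=-54 S1=5 S2=-15 S3=21 S4=54 blocked=[1, 2, 3, 4]

Answer: -54 5 -15 21 54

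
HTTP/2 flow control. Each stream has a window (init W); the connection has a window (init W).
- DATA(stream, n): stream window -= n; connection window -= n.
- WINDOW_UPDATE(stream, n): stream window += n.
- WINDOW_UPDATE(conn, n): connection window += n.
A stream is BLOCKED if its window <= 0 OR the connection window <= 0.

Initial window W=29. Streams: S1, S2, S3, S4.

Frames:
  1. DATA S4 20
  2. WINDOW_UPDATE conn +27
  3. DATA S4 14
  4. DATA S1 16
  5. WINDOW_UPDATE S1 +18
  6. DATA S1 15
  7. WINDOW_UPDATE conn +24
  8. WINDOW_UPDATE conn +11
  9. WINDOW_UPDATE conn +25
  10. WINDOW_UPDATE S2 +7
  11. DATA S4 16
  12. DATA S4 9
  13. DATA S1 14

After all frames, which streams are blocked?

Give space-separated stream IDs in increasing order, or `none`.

Op 1: conn=9 S1=29 S2=29 S3=29 S4=9 blocked=[]
Op 2: conn=36 S1=29 S2=29 S3=29 S4=9 blocked=[]
Op 3: conn=22 S1=29 S2=29 S3=29 S4=-5 blocked=[4]
Op 4: conn=6 S1=13 S2=29 S3=29 S4=-5 blocked=[4]
Op 5: conn=6 S1=31 S2=29 S3=29 S4=-5 blocked=[4]
Op 6: conn=-9 S1=16 S2=29 S3=29 S4=-5 blocked=[1, 2, 3, 4]
Op 7: conn=15 S1=16 S2=29 S3=29 S4=-5 blocked=[4]
Op 8: conn=26 S1=16 S2=29 S3=29 S4=-5 blocked=[4]
Op 9: conn=51 S1=16 S2=29 S3=29 S4=-5 blocked=[4]
Op 10: conn=51 S1=16 S2=36 S3=29 S4=-5 blocked=[4]
Op 11: conn=35 S1=16 S2=36 S3=29 S4=-21 blocked=[4]
Op 12: conn=26 S1=16 S2=36 S3=29 S4=-30 blocked=[4]
Op 13: conn=12 S1=2 S2=36 S3=29 S4=-30 blocked=[4]

Answer: S4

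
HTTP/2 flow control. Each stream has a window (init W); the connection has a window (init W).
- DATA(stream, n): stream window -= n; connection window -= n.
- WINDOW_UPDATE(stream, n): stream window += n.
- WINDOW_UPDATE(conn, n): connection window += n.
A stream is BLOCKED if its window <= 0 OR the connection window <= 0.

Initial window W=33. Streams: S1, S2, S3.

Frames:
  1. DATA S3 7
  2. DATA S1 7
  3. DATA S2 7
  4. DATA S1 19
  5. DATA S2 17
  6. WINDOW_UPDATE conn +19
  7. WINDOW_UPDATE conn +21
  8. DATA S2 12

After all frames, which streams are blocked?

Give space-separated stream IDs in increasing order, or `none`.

Answer: S2

Derivation:
Op 1: conn=26 S1=33 S2=33 S3=26 blocked=[]
Op 2: conn=19 S1=26 S2=33 S3=26 blocked=[]
Op 3: conn=12 S1=26 S2=26 S3=26 blocked=[]
Op 4: conn=-7 S1=7 S2=26 S3=26 blocked=[1, 2, 3]
Op 5: conn=-24 S1=7 S2=9 S3=26 blocked=[1, 2, 3]
Op 6: conn=-5 S1=7 S2=9 S3=26 blocked=[1, 2, 3]
Op 7: conn=16 S1=7 S2=9 S3=26 blocked=[]
Op 8: conn=4 S1=7 S2=-3 S3=26 blocked=[2]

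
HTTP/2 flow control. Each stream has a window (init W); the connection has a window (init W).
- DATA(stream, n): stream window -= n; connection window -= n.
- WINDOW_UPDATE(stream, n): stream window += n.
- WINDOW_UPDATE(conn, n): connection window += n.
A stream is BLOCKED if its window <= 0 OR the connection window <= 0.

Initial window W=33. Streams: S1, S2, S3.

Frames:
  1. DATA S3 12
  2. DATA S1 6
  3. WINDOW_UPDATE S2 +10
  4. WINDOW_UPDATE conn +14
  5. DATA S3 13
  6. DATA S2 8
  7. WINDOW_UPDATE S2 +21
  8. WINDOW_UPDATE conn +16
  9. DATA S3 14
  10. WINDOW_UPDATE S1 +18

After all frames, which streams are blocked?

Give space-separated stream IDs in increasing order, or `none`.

Answer: S3

Derivation:
Op 1: conn=21 S1=33 S2=33 S3=21 blocked=[]
Op 2: conn=15 S1=27 S2=33 S3=21 blocked=[]
Op 3: conn=15 S1=27 S2=43 S3=21 blocked=[]
Op 4: conn=29 S1=27 S2=43 S3=21 blocked=[]
Op 5: conn=16 S1=27 S2=43 S3=8 blocked=[]
Op 6: conn=8 S1=27 S2=35 S3=8 blocked=[]
Op 7: conn=8 S1=27 S2=56 S3=8 blocked=[]
Op 8: conn=24 S1=27 S2=56 S3=8 blocked=[]
Op 9: conn=10 S1=27 S2=56 S3=-6 blocked=[3]
Op 10: conn=10 S1=45 S2=56 S3=-6 blocked=[3]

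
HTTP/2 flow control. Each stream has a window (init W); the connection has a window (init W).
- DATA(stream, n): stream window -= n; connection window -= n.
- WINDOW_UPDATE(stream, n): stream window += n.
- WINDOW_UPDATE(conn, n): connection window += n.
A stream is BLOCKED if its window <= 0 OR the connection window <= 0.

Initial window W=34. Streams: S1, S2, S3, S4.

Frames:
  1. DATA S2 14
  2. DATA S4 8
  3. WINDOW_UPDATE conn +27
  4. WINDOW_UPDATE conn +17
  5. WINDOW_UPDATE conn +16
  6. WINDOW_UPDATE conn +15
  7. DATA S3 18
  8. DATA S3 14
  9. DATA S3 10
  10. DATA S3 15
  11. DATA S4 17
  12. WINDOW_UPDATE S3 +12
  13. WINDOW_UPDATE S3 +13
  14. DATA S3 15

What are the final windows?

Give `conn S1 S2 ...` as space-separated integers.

Answer: -2 34 20 -13 9

Derivation:
Op 1: conn=20 S1=34 S2=20 S3=34 S4=34 blocked=[]
Op 2: conn=12 S1=34 S2=20 S3=34 S4=26 blocked=[]
Op 3: conn=39 S1=34 S2=20 S3=34 S4=26 blocked=[]
Op 4: conn=56 S1=34 S2=20 S3=34 S4=26 blocked=[]
Op 5: conn=72 S1=34 S2=20 S3=34 S4=26 blocked=[]
Op 6: conn=87 S1=34 S2=20 S3=34 S4=26 blocked=[]
Op 7: conn=69 S1=34 S2=20 S3=16 S4=26 blocked=[]
Op 8: conn=55 S1=34 S2=20 S3=2 S4=26 blocked=[]
Op 9: conn=45 S1=34 S2=20 S3=-8 S4=26 blocked=[3]
Op 10: conn=30 S1=34 S2=20 S3=-23 S4=26 blocked=[3]
Op 11: conn=13 S1=34 S2=20 S3=-23 S4=9 blocked=[3]
Op 12: conn=13 S1=34 S2=20 S3=-11 S4=9 blocked=[3]
Op 13: conn=13 S1=34 S2=20 S3=2 S4=9 blocked=[]
Op 14: conn=-2 S1=34 S2=20 S3=-13 S4=9 blocked=[1, 2, 3, 4]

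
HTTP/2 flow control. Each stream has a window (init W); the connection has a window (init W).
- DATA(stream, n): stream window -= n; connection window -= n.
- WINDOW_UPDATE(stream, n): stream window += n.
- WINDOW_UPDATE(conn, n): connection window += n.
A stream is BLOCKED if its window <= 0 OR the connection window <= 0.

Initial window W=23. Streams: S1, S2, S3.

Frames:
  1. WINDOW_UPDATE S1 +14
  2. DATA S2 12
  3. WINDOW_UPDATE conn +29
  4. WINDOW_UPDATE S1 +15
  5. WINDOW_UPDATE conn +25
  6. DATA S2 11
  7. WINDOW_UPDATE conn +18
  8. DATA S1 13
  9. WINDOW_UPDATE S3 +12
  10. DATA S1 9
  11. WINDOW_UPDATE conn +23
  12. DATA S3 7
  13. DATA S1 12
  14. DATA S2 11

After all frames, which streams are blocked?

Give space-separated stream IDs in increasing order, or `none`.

Op 1: conn=23 S1=37 S2=23 S3=23 blocked=[]
Op 2: conn=11 S1=37 S2=11 S3=23 blocked=[]
Op 3: conn=40 S1=37 S2=11 S3=23 blocked=[]
Op 4: conn=40 S1=52 S2=11 S3=23 blocked=[]
Op 5: conn=65 S1=52 S2=11 S3=23 blocked=[]
Op 6: conn=54 S1=52 S2=0 S3=23 blocked=[2]
Op 7: conn=72 S1=52 S2=0 S3=23 blocked=[2]
Op 8: conn=59 S1=39 S2=0 S3=23 blocked=[2]
Op 9: conn=59 S1=39 S2=0 S3=35 blocked=[2]
Op 10: conn=50 S1=30 S2=0 S3=35 blocked=[2]
Op 11: conn=73 S1=30 S2=0 S3=35 blocked=[2]
Op 12: conn=66 S1=30 S2=0 S3=28 blocked=[2]
Op 13: conn=54 S1=18 S2=0 S3=28 blocked=[2]
Op 14: conn=43 S1=18 S2=-11 S3=28 blocked=[2]

Answer: S2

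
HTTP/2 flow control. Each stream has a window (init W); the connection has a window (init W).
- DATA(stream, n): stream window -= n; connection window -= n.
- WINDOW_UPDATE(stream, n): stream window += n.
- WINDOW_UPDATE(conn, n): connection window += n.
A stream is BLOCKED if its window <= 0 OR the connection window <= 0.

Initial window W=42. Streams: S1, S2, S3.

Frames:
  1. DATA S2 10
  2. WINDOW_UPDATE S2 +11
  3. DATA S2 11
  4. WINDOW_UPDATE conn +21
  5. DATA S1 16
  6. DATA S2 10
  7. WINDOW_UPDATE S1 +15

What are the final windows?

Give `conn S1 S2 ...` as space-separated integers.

Op 1: conn=32 S1=42 S2=32 S3=42 blocked=[]
Op 2: conn=32 S1=42 S2=43 S3=42 blocked=[]
Op 3: conn=21 S1=42 S2=32 S3=42 blocked=[]
Op 4: conn=42 S1=42 S2=32 S3=42 blocked=[]
Op 5: conn=26 S1=26 S2=32 S3=42 blocked=[]
Op 6: conn=16 S1=26 S2=22 S3=42 blocked=[]
Op 7: conn=16 S1=41 S2=22 S3=42 blocked=[]

Answer: 16 41 22 42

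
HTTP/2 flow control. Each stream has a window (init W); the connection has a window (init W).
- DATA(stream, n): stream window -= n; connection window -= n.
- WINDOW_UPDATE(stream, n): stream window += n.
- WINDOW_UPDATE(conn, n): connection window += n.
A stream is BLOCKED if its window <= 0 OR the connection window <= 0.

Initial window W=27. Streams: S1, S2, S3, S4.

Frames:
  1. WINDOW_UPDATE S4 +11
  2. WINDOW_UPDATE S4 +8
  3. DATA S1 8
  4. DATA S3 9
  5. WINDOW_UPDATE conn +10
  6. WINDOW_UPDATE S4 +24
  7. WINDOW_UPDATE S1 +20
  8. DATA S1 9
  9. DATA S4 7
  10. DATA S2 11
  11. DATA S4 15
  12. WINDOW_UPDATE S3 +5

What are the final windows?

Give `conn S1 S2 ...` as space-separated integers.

Answer: -22 30 16 23 48

Derivation:
Op 1: conn=27 S1=27 S2=27 S3=27 S4=38 blocked=[]
Op 2: conn=27 S1=27 S2=27 S3=27 S4=46 blocked=[]
Op 3: conn=19 S1=19 S2=27 S3=27 S4=46 blocked=[]
Op 4: conn=10 S1=19 S2=27 S3=18 S4=46 blocked=[]
Op 5: conn=20 S1=19 S2=27 S3=18 S4=46 blocked=[]
Op 6: conn=20 S1=19 S2=27 S3=18 S4=70 blocked=[]
Op 7: conn=20 S1=39 S2=27 S3=18 S4=70 blocked=[]
Op 8: conn=11 S1=30 S2=27 S3=18 S4=70 blocked=[]
Op 9: conn=4 S1=30 S2=27 S3=18 S4=63 blocked=[]
Op 10: conn=-7 S1=30 S2=16 S3=18 S4=63 blocked=[1, 2, 3, 4]
Op 11: conn=-22 S1=30 S2=16 S3=18 S4=48 blocked=[1, 2, 3, 4]
Op 12: conn=-22 S1=30 S2=16 S3=23 S4=48 blocked=[1, 2, 3, 4]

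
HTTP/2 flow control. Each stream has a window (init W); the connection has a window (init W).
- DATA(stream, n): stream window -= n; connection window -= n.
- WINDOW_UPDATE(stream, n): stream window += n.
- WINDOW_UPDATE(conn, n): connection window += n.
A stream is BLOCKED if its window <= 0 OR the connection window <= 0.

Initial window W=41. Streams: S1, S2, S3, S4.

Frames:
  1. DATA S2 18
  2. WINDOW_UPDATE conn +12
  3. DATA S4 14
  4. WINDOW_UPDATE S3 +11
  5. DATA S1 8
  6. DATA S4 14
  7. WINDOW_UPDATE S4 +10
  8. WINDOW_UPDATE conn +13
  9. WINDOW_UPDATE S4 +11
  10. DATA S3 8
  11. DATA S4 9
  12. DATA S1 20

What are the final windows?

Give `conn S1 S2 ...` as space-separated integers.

Answer: -25 13 23 44 25

Derivation:
Op 1: conn=23 S1=41 S2=23 S3=41 S4=41 blocked=[]
Op 2: conn=35 S1=41 S2=23 S3=41 S4=41 blocked=[]
Op 3: conn=21 S1=41 S2=23 S3=41 S4=27 blocked=[]
Op 4: conn=21 S1=41 S2=23 S3=52 S4=27 blocked=[]
Op 5: conn=13 S1=33 S2=23 S3=52 S4=27 blocked=[]
Op 6: conn=-1 S1=33 S2=23 S3=52 S4=13 blocked=[1, 2, 3, 4]
Op 7: conn=-1 S1=33 S2=23 S3=52 S4=23 blocked=[1, 2, 3, 4]
Op 8: conn=12 S1=33 S2=23 S3=52 S4=23 blocked=[]
Op 9: conn=12 S1=33 S2=23 S3=52 S4=34 blocked=[]
Op 10: conn=4 S1=33 S2=23 S3=44 S4=34 blocked=[]
Op 11: conn=-5 S1=33 S2=23 S3=44 S4=25 blocked=[1, 2, 3, 4]
Op 12: conn=-25 S1=13 S2=23 S3=44 S4=25 blocked=[1, 2, 3, 4]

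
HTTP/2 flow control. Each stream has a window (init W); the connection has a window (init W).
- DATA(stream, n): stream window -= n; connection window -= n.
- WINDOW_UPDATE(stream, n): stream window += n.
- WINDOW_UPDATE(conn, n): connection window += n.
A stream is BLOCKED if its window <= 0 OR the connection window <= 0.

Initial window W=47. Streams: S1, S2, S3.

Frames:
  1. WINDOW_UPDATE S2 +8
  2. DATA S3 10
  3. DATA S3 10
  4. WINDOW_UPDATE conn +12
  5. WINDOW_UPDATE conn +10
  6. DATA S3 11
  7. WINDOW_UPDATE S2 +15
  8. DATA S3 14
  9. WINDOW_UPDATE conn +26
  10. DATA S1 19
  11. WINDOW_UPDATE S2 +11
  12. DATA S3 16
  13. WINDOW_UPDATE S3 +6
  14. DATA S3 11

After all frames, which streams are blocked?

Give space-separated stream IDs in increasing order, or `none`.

Op 1: conn=47 S1=47 S2=55 S3=47 blocked=[]
Op 2: conn=37 S1=47 S2=55 S3=37 blocked=[]
Op 3: conn=27 S1=47 S2=55 S3=27 blocked=[]
Op 4: conn=39 S1=47 S2=55 S3=27 blocked=[]
Op 5: conn=49 S1=47 S2=55 S3=27 blocked=[]
Op 6: conn=38 S1=47 S2=55 S3=16 blocked=[]
Op 7: conn=38 S1=47 S2=70 S3=16 blocked=[]
Op 8: conn=24 S1=47 S2=70 S3=2 blocked=[]
Op 9: conn=50 S1=47 S2=70 S3=2 blocked=[]
Op 10: conn=31 S1=28 S2=70 S3=2 blocked=[]
Op 11: conn=31 S1=28 S2=81 S3=2 blocked=[]
Op 12: conn=15 S1=28 S2=81 S3=-14 blocked=[3]
Op 13: conn=15 S1=28 S2=81 S3=-8 blocked=[3]
Op 14: conn=4 S1=28 S2=81 S3=-19 blocked=[3]

Answer: S3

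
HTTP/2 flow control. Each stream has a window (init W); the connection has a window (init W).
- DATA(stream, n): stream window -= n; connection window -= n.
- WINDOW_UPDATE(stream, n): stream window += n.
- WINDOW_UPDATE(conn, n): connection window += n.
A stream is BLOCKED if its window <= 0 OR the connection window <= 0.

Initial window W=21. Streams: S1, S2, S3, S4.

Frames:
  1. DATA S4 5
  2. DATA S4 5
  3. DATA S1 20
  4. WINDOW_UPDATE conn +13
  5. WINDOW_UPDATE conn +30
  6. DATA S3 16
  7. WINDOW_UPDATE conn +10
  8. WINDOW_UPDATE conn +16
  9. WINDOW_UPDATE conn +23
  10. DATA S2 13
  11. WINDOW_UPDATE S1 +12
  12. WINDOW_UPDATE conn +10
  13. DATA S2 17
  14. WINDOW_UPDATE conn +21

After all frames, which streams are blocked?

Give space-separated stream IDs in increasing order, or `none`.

Op 1: conn=16 S1=21 S2=21 S3=21 S4=16 blocked=[]
Op 2: conn=11 S1=21 S2=21 S3=21 S4=11 blocked=[]
Op 3: conn=-9 S1=1 S2=21 S3=21 S4=11 blocked=[1, 2, 3, 4]
Op 4: conn=4 S1=1 S2=21 S3=21 S4=11 blocked=[]
Op 5: conn=34 S1=1 S2=21 S3=21 S4=11 blocked=[]
Op 6: conn=18 S1=1 S2=21 S3=5 S4=11 blocked=[]
Op 7: conn=28 S1=1 S2=21 S3=5 S4=11 blocked=[]
Op 8: conn=44 S1=1 S2=21 S3=5 S4=11 blocked=[]
Op 9: conn=67 S1=1 S2=21 S3=5 S4=11 blocked=[]
Op 10: conn=54 S1=1 S2=8 S3=5 S4=11 blocked=[]
Op 11: conn=54 S1=13 S2=8 S3=5 S4=11 blocked=[]
Op 12: conn=64 S1=13 S2=8 S3=5 S4=11 blocked=[]
Op 13: conn=47 S1=13 S2=-9 S3=5 S4=11 blocked=[2]
Op 14: conn=68 S1=13 S2=-9 S3=5 S4=11 blocked=[2]

Answer: S2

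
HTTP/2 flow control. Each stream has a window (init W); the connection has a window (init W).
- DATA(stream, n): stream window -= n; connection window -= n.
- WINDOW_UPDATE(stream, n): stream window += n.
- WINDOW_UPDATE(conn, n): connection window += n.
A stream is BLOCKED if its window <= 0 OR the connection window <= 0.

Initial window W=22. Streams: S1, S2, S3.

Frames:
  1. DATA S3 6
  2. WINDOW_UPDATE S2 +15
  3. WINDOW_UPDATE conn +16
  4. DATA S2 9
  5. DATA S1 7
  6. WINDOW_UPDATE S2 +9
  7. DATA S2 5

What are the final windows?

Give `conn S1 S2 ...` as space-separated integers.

Op 1: conn=16 S1=22 S2=22 S3=16 blocked=[]
Op 2: conn=16 S1=22 S2=37 S3=16 blocked=[]
Op 3: conn=32 S1=22 S2=37 S3=16 blocked=[]
Op 4: conn=23 S1=22 S2=28 S3=16 blocked=[]
Op 5: conn=16 S1=15 S2=28 S3=16 blocked=[]
Op 6: conn=16 S1=15 S2=37 S3=16 blocked=[]
Op 7: conn=11 S1=15 S2=32 S3=16 blocked=[]

Answer: 11 15 32 16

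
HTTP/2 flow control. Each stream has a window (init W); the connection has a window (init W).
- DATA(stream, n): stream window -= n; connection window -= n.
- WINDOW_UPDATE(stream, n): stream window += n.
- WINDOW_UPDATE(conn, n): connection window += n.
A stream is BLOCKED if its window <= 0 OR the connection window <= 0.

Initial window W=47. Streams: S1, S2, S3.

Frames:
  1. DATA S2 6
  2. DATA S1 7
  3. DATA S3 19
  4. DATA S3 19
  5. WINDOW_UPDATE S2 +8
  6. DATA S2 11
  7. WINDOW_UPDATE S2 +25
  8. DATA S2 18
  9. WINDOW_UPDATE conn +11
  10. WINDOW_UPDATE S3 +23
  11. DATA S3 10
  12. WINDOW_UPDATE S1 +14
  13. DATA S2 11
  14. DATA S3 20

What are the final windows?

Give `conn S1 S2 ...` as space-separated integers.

Op 1: conn=41 S1=47 S2=41 S3=47 blocked=[]
Op 2: conn=34 S1=40 S2=41 S3=47 blocked=[]
Op 3: conn=15 S1=40 S2=41 S3=28 blocked=[]
Op 4: conn=-4 S1=40 S2=41 S3=9 blocked=[1, 2, 3]
Op 5: conn=-4 S1=40 S2=49 S3=9 blocked=[1, 2, 3]
Op 6: conn=-15 S1=40 S2=38 S3=9 blocked=[1, 2, 3]
Op 7: conn=-15 S1=40 S2=63 S3=9 blocked=[1, 2, 3]
Op 8: conn=-33 S1=40 S2=45 S3=9 blocked=[1, 2, 3]
Op 9: conn=-22 S1=40 S2=45 S3=9 blocked=[1, 2, 3]
Op 10: conn=-22 S1=40 S2=45 S3=32 blocked=[1, 2, 3]
Op 11: conn=-32 S1=40 S2=45 S3=22 blocked=[1, 2, 3]
Op 12: conn=-32 S1=54 S2=45 S3=22 blocked=[1, 2, 3]
Op 13: conn=-43 S1=54 S2=34 S3=22 blocked=[1, 2, 3]
Op 14: conn=-63 S1=54 S2=34 S3=2 blocked=[1, 2, 3]

Answer: -63 54 34 2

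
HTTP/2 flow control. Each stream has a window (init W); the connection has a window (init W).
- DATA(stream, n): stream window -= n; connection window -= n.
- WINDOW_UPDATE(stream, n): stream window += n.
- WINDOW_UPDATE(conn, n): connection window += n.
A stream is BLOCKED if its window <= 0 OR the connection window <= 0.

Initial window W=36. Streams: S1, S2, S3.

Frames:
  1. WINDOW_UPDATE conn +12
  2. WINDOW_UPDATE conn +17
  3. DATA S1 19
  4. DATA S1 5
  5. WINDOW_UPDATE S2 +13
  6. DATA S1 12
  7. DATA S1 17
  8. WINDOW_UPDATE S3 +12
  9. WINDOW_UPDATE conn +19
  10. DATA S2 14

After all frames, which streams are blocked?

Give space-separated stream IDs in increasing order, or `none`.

Answer: S1

Derivation:
Op 1: conn=48 S1=36 S2=36 S3=36 blocked=[]
Op 2: conn=65 S1=36 S2=36 S3=36 blocked=[]
Op 3: conn=46 S1=17 S2=36 S3=36 blocked=[]
Op 4: conn=41 S1=12 S2=36 S3=36 blocked=[]
Op 5: conn=41 S1=12 S2=49 S3=36 blocked=[]
Op 6: conn=29 S1=0 S2=49 S3=36 blocked=[1]
Op 7: conn=12 S1=-17 S2=49 S3=36 blocked=[1]
Op 8: conn=12 S1=-17 S2=49 S3=48 blocked=[1]
Op 9: conn=31 S1=-17 S2=49 S3=48 blocked=[1]
Op 10: conn=17 S1=-17 S2=35 S3=48 blocked=[1]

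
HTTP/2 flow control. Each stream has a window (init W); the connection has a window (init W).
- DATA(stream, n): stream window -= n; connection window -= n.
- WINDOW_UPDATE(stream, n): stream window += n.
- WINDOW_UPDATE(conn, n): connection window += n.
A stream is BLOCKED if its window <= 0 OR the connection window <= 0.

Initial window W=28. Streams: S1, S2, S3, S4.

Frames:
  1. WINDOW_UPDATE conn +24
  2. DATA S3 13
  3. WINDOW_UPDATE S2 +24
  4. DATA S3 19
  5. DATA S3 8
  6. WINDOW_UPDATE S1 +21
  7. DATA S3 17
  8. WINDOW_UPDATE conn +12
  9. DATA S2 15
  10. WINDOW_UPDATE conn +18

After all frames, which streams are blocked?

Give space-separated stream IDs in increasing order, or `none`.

Op 1: conn=52 S1=28 S2=28 S3=28 S4=28 blocked=[]
Op 2: conn=39 S1=28 S2=28 S3=15 S4=28 blocked=[]
Op 3: conn=39 S1=28 S2=52 S3=15 S4=28 blocked=[]
Op 4: conn=20 S1=28 S2=52 S3=-4 S4=28 blocked=[3]
Op 5: conn=12 S1=28 S2=52 S3=-12 S4=28 blocked=[3]
Op 6: conn=12 S1=49 S2=52 S3=-12 S4=28 blocked=[3]
Op 7: conn=-5 S1=49 S2=52 S3=-29 S4=28 blocked=[1, 2, 3, 4]
Op 8: conn=7 S1=49 S2=52 S3=-29 S4=28 blocked=[3]
Op 9: conn=-8 S1=49 S2=37 S3=-29 S4=28 blocked=[1, 2, 3, 4]
Op 10: conn=10 S1=49 S2=37 S3=-29 S4=28 blocked=[3]

Answer: S3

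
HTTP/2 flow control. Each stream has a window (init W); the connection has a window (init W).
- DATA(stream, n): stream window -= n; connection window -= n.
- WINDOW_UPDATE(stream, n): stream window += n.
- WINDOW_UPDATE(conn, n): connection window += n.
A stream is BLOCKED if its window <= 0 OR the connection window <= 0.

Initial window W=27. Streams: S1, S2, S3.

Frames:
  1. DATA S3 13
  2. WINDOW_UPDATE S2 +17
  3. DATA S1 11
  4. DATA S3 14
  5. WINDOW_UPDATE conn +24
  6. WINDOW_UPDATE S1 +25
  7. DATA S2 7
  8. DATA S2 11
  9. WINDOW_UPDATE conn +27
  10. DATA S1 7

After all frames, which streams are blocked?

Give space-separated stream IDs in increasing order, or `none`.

Op 1: conn=14 S1=27 S2=27 S3=14 blocked=[]
Op 2: conn=14 S1=27 S2=44 S3=14 blocked=[]
Op 3: conn=3 S1=16 S2=44 S3=14 blocked=[]
Op 4: conn=-11 S1=16 S2=44 S3=0 blocked=[1, 2, 3]
Op 5: conn=13 S1=16 S2=44 S3=0 blocked=[3]
Op 6: conn=13 S1=41 S2=44 S3=0 blocked=[3]
Op 7: conn=6 S1=41 S2=37 S3=0 blocked=[3]
Op 8: conn=-5 S1=41 S2=26 S3=0 blocked=[1, 2, 3]
Op 9: conn=22 S1=41 S2=26 S3=0 blocked=[3]
Op 10: conn=15 S1=34 S2=26 S3=0 blocked=[3]

Answer: S3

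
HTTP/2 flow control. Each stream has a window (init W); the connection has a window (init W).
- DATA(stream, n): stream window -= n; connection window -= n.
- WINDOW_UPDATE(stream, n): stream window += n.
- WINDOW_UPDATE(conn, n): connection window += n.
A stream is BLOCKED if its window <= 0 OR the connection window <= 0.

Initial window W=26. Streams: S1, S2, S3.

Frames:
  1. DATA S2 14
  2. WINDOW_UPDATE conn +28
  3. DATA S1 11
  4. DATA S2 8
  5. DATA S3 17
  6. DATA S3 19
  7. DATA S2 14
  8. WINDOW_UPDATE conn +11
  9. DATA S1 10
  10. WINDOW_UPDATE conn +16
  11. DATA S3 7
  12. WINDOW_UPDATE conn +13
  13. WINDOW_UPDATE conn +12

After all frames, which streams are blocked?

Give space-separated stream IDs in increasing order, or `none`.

Op 1: conn=12 S1=26 S2=12 S3=26 blocked=[]
Op 2: conn=40 S1=26 S2=12 S3=26 blocked=[]
Op 3: conn=29 S1=15 S2=12 S3=26 blocked=[]
Op 4: conn=21 S1=15 S2=4 S3=26 blocked=[]
Op 5: conn=4 S1=15 S2=4 S3=9 blocked=[]
Op 6: conn=-15 S1=15 S2=4 S3=-10 blocked=[1, 2, 3]
Op 7: conn=-29 S1=15 S2=-10 S3=-10 blocked=[1, 2, 3]
Op 8: conn=-18 S1=15 S2=-10 S3=-10 blocked=[1, 2, 3]
Op 9: conn=-28 S1=5 S2=-10 S3=-10 blocked=[1, 2, 3]
Op 10: conn=-12 S1=5 S2=-10 S3=-10 blocked=[1, 2, 3]
Op 11: conn=-19 S1=5 S2=-10 S3=-17 blocked=[1, 2, 3]
Op 12: conn=-6 S1=5 S2=-10 S3=-17 blocked=[1, 2, 3]
Op 13: conn=6 S1=5 S2=-10 S3=-17 blocked=[2, 3]

Answer: S2 S3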